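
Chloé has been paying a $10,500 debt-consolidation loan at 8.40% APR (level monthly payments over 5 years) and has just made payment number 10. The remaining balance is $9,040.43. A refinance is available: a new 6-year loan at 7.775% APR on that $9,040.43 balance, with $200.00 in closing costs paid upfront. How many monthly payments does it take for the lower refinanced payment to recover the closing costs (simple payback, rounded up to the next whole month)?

4 months

Current payment = 10,500 × 8.4%/12 / (1 − (1+0.0070000)^−60) = $214.92.
Refinanced payment = 9,040.43 × 0.0064792 / (1 − (1+0.0064792)^−72) = $157.52.
Monthly savings = $214.92 − $157.52 = $57.40.
Break-even = $200.00 / $57.40 = 3.48 → 4 months.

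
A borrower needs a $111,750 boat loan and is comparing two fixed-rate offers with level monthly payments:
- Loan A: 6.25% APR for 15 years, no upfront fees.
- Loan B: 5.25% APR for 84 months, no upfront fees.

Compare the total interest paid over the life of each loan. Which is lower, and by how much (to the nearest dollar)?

Loan A: at 6.25% the monthly rate is 0.0052083, so the payment is 111,750 × 0.0052083 / (1 − 1.0052083^−180) = $958.17.
Total interest on Loan A = 180 × $958.17 − $111,750 = $60,720.60.
Loan B: monthly rate = 5.25%/12 = 0.0043750; payment = 111,750 × 0.0043750 / (1 − (1+0.0043750)^−84) = $1,592.63.
Total interest on Loan B = 84 × $1,592.63 − $111,750 = $22,030.92.
Loan B is lower by $38,689.68.

Loan B by $38,690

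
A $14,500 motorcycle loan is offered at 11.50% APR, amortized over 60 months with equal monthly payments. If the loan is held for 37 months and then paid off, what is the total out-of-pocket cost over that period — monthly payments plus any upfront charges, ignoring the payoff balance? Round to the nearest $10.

Monthly rate = 11.5%/12 = 0.0095833; payment = 14,500 × 0.0095833 / (1 − (1+0.0095833)^−60) = $318.89.
Total outlay = 37 × $318.89 = $11,798.93.

$11,800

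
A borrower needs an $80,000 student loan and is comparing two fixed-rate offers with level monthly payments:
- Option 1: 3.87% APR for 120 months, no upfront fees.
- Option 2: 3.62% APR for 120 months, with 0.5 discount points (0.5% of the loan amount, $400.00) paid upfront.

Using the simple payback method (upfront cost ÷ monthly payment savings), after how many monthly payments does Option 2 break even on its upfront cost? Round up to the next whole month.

43 months

Option 1: monthly rate = 3.87%/12 = 0.0032250; payment = 80,000 × 0.0032250 / (1 − (1+0.0032250)^−120) = $805.03.
Option 2: monthly rate = 3.62%/12 = 0.0030167; payment = 80,000 × 0.0030167 / (1 − (1+0.0030167)^−120) = $795.59.
Monthly savings = $805.03 − $795.59 = $9.44.
Break-even = $400.00 / $9.44 = 42.37 → 43 months.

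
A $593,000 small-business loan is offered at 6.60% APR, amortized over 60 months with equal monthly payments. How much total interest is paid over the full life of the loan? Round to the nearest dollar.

Monthly rate = 6.6%/12 = 0.0055000; payment = 593,000 × 0.0055000 / (1 − (1+0.0055000)^−60) = $11,630.52.
Total paid = 60 × $11,630.52 = $697,831.20; interest = $697,831.20 − $593,000 = $104,831.20.

$104,831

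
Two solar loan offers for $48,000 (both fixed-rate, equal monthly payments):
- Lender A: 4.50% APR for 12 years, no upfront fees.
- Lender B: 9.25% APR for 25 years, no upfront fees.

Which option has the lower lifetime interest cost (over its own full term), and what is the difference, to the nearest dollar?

Lender A: at 4.50% the monthly rate is 0.0037500, so the payment is 48,000 × 0.0037500 / (1 − 1.0037500^−144) = $432.00.
Total interest on Lender A = 144 × $432.00 − $48,000 = $14,208.00.
Lender B: monthly rate = 9.25%/12 = 0.0077083; payment = 48,000 × 0.0077083 / (1 − (1+0.0077083)^−300) = $411.06.
Total interest on Lender B = 300 × $411.06 − $48,000 = $75,318.00.
Lender A is lower by $61,110.00.

Lender A by $61,110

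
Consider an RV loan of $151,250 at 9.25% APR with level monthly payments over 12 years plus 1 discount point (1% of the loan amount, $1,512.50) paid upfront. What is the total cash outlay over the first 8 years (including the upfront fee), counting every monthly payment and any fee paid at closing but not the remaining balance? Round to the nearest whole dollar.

At 9.25% the monthly rate is 0.0077083, so the payment is 151,250 × 0.0077083 / (1 − 1.0077083^−144) = $1,742.64.
Total outlay = 96 × $1,742.64 + $1,512.50 = $168,805.94.

$168,806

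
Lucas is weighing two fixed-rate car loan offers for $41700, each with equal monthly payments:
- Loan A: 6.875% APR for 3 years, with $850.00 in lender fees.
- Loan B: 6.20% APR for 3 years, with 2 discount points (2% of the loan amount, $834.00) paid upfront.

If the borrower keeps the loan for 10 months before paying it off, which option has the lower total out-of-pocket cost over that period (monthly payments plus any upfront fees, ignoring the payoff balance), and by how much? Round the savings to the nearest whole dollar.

Loan B by $144

Loan A: at 6.875% the monthly rate is 0.0057292, so the payment is 41,700 × 0.0057292 / (1 − 1.0057292^−36) = $1,285.19.
Loan B: monthly rate = 6.2%/12 = 0.0051667; payment = 41,700 × 0.0051667 / (1 − (1+0.0051667)^−36) = $1,272.38.
Over 10 months: Loan A costs 10 × $1,285.19 + $850.00 = $13,701.90; Loan B costs 10 × $1,272.38 + $834.00 = $13,557.80.
Loan B is cheaper by $13,701.90 − $13,557.80 = $144.10.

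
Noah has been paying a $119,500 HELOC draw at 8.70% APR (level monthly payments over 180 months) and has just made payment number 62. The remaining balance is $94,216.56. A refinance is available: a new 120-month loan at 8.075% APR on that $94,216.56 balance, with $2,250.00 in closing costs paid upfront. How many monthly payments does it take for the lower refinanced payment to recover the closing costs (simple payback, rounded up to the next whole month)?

Current payment = 119,500 × 8.7%/12 / (1 − (1+0.0072500)^−180) = $1,190.82.
Refinanced payment = 94,216.56 × 0.0067292 / (1 − (1+0.0067292)^−120) = $1,146.84.
Monthly savings = $1,190.82 − $1,146.84 = $43.98.
Break-even = $2,250.00 / $43.98 = 51.16 → 52 months.

52 months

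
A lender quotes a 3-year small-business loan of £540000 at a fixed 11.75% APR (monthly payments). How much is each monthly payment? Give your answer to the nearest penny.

At 11.75% the monthly rate is 0.0097917, so the payment is 540,000 × 0.0097917 / (1 − 1.0097917^−36) = £17,871.32.

£17,871.32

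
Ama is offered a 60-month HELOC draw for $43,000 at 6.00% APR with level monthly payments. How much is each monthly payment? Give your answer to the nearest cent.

At 6.00% the monthly rate is 0.0050000, so the payment is 43,000 × 0.0050000 / (1 − 1.0050000^−60) = $831.31.

$831.31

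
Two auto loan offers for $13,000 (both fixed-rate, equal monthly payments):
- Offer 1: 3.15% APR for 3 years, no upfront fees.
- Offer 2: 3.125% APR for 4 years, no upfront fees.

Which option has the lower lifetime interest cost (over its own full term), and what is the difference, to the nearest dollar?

Offer 1 by $205

Offer 1: at 3.15% the monthly rate is 0.0026250, so the payment is 13,000 × 0.0026250 / (1 − 1.0026250^−36) = $378.92.
Total interest on Offer 1 = 36 × $378.92 − $13,000 = $641.12.
Offer 2: monthly rate = 3.125%/12 = 0.0026042; payment = 13,000 × 0.0026042 / (1 − (1+0.0026042)^−48) = $288.47.
Total interest on Offer 2 = 48 × $288.47 − $13,000 = $846.56.
Offer 1 is lower by $205.44.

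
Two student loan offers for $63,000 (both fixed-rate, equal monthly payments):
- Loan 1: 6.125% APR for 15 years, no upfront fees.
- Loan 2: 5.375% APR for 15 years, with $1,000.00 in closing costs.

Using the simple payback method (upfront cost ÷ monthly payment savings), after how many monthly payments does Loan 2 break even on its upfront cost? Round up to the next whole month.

Loan 1: monthly rate = 6.125%/12 = 0.0051042; payment = 63,000 × 0.0051042 / (1 − (1+0.0051042)^−180) = $535.89.
Loan 2: monthly rate = 5.375%/12 = 0.0044792; payment = 63,000 × 0.0044792 / (1 − (1+0.0044792)^−180) = $510.59.
Monthly savings = $535.89 − $510.59 = $25.30.
Break-even = $1,000.00 / $25.30 = 39.53 → 40 months.

40 months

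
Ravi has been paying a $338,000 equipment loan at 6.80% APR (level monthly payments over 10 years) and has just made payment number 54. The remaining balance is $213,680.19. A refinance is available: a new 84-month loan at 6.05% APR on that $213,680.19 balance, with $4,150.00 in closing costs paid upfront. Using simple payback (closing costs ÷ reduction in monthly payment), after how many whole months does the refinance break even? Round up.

Current payment = 338,000 × 6.8%/12 / (1 − (1+0.0056667)^−120) = $3,889.72.
Refinanced payment = 213,680.19 × 0.0050417 / (1 − (1+0.0050417)^−84) = $3,126.68.
Monthly savings = $3,889.72 − $3,126.68 = $763.04.
Break-even = $4,150.00 / $763.04 = 5.44 → 6 months.

6 months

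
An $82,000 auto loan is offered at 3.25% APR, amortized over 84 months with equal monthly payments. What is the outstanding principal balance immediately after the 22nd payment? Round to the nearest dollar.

$62,291

With monthly rate i = 3.25%/12 = 0.0027083, the balance after k of n payments is P · [(1+i)^n − (1+i)^k] / [(1+i)^n − 1].
(1+0.0027083)^84 = 1.25507142 and (1+0.0027083)^22 = 1.06130873, so the balance is 82,000 × (1.25507142 − 1.06130873) / (1.25507142 − 1) = $62,290.56.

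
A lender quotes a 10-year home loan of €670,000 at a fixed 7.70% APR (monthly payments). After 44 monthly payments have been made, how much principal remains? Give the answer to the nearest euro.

With monthly rate i = 7.7%/12 = 0.0064167, the balance after k of n payments is P · [(1+i)^n − (1+i)^k] / [(1+i)^n − 1].
(1+0.0064167)^120 = 2.15445998 and (1+0.0064167)^44 = 1.32502506, so the balance is 670,000 × (2.15445998 − 1.32502506) / (2.15445998 − 1) = €481,369.13.

€481,369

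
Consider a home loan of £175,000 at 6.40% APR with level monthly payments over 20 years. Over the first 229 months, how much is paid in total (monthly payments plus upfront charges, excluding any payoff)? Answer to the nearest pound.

Monthly rate = 6.4%/12 = 0.0053333; payment = 175,000 × 0.0053333 / (1 − (1+0.0053333)^−240) = £1,294.47.
Total outlay = 229 × £1,294.47 = £296,433.63.

£296,434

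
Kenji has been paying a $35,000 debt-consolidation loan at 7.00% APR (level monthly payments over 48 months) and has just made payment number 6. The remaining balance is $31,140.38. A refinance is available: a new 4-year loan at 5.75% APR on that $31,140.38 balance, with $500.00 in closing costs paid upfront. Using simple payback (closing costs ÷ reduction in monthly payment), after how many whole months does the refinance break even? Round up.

5 months

Current payment = 35,000 × 7%/12 / (1 − (1+0.0058333)^−48) = $838.12.
Refinanced payment = 31,140.38 × 0.0047917 / (1 − (1+0.0047917)^−48) = $727.77.
Monthly savings = $838.12 − $727.77 = $110.35.
Break-even = $500.00 / $110.35 = 4.53 → 5 months.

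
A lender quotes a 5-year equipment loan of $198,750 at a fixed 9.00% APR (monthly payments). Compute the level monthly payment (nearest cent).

$4,125.72

Monthly rate = 9%/12 = 0.0075000; payment = 198,750 × 0.0075000 / (1 − (1+0.0075000)^−60) = $4,125.72.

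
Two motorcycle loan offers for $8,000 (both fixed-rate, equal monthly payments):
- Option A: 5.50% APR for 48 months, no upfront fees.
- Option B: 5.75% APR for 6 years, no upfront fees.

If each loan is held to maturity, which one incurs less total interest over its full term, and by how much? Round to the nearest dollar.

Option A: at 5.50% the monthly rate is 0.0045833, so the payment is 8,000 × 0.0045833 / (1 − 1.0045833^−48) = $186.05.
Total interest on Option A = 48 × $186.05 − $8,000 = $930.40.
Option B: monthly rate = 5.75%/12 = 0.0047917; payment = 8,000 × 0.0047917 / (1 − (1+0.0047917)^−72) = $131.64.
Total interest on Option B = 72 × $131.64 − $8,000 = $1,478.08.
Option A is lower by $547.68.

Option A by $548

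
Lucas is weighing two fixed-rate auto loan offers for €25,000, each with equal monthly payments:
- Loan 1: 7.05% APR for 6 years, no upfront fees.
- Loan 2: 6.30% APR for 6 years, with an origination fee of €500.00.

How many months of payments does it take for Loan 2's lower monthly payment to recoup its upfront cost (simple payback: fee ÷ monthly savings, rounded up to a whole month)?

56 months

Loan 1: at 7.05% the monthly rate is 0.0058750, so the payment is 25,000 × 0.0058750 / (1 − 1.0058750^−72) = €426.83.
Loan 2: at 6.30% the monthly rate is 0.0052500, so the payment is 25,000 × 0.0052500 / (1 − 1.0052500^−72) = €417.87.
Monthly savings = €426.83 − €417.87 = €8.96.
Break-even = €500.00 / €8.96 = 55.80 → 56 months.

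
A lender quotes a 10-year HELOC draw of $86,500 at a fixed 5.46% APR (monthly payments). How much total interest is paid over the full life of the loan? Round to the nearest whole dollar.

At 5.46% the monthly rate is 0.0045500, so the payment is 86,500 × 0.0045500 / (1 − 1.0045500^−120) = $937.04.
Total paid = 120 × $937.04 = $112,444.80; interest = $112,444.80 − $86,500 = $25,944.80.

$25,945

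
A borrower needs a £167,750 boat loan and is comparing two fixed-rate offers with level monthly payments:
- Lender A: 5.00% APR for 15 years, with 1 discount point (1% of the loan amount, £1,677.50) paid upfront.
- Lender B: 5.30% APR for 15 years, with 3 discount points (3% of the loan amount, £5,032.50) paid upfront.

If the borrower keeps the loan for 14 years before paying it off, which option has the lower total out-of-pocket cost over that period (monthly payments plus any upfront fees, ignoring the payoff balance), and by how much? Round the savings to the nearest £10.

Lender A by £7,780

Lender A: at 5.00% the monthly rate is 0.0041667, so the payment is 167,750 × 0.0041667 / (1 − 1.0041667^−180) = £1,326.56.
Lender B: monthly rate = 5.3%/12 = 0.0044167; payment = 167,750 × 0.0044167 / (1 − (1+0.0044167)^−180) = £1,352.92.
Over 168 months: Lender A costs 168 × £1,326.56 + £1,677.50 = £224,539.58; Lender B costs 168 × £1,352.92 + £5,032.50 = £232,323.06.
Lender A is cheaper by £232,323.06 − £224,539.58 = £7,783.48.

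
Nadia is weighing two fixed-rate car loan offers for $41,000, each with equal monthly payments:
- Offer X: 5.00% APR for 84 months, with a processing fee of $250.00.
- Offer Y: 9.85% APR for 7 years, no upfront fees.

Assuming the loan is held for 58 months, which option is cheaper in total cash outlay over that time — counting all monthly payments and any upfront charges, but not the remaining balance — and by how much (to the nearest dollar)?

Offer X: at 5.00% the monthly rate is 0.0041667, so the payment is 41,000 × 0.0041667 / (1 − 1.0041667^−84) = $579.49.
Offer Y: monthly rate = 9.85%/12 = 0.0082083; payment = 41,000 × 0.0082083 / (1 − (1+0.0082083)^−84) = $677.48.
Over 58 months: Offer X costs 58 × $579.49 + $250.00 = $33,860.42; Offer Y costs 58 × $677.48 = $39,293.84.
Offer X is cheaper by $39,293.84 − $33,860.42 = $5,433.42.

Offer X by $5,433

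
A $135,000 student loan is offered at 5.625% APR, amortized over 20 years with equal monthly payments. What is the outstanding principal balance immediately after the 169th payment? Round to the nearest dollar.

With monthly rate i = 5.625%/12 = 0.0046875, the balance after k of n payments is P · [(1+i)^n − (1+i)^k] / [(1+i)^n − 1].
(1+0.0046875)^240 = 3.07213111 and (1+0.0046875)^169 = 2.20413820, so the balance is 135,000 × (3.07213111 − 2.20413820) / (3.07213111 − 1) = $56,550.01.

$56,550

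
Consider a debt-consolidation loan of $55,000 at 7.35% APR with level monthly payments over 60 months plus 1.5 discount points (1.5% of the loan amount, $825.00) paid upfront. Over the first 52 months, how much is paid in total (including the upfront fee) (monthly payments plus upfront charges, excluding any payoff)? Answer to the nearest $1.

At 7.35% the monthly rate is 0.0061250, so the payment is 55,000 × 0.0061250 / (1 − 1.0061250^−60) = $1,098.17.
Total outlay = 52 × $1,098.17 + $825.00 = $57,929.84.

$57,930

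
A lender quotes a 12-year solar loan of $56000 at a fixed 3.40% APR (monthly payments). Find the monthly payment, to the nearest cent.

At 3.40% the monthly rate is 0.0028333, so the payment is 56,000 × 0.0028333 / (1 − 1.0028333^−144) = $474.15.

$474.15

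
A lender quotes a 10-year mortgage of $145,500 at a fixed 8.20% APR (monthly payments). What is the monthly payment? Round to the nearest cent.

Monthly rate = 8.2%/12 = 0.0068333; payment = 145,500 × 0.0068333 / (1 − (1+0.0068333)^−120) = $1,780.73.

$1,780.73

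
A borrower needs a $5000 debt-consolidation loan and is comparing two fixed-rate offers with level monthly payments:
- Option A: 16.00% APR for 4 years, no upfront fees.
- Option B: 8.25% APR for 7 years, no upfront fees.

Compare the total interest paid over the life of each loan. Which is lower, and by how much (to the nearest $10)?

Option B by $200

Option A: monthly rate = 16%/12 = 0.0133333; payment = 5,000 × 0.0133333 / (1 − (1+0.0133333)^−48) = $141.70.
Total interest on Option A = 48 × $141.70 − $5,000 = $1,801.60.
Option B: at 8.25% the monthly rate is 0.0068750, so the payment is 5,000 × 0.0068750 / (1 − 1.0068750^−84) = $78.56.
Total interest on Option B = 84 × $78.56 − $5,000 = $1,599.04.
Option B is lower by $202.56.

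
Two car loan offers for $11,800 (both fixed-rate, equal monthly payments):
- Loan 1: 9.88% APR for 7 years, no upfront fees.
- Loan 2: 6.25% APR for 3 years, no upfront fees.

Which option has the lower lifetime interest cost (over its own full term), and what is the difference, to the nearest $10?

Loan 1: monthly rate = 9.88%/12 = 0.0082333; payment = 11,800 × 0.0082333 / (1 − (1+0.0082333)^−84) = $195.16.
Total interest on Loan 1 = 84 × $195.16 − $11,800 = $4,593.44.
Loan 2: at 6.25% the monthly rate is 0.0052083, so the payment is 11,800 × 0.0052083 / (1 − 1.0052083^−36) = $360.32.
Total interest on Loan 2 = 36 × $360.32 − $11,800 = $1,171.52.
Loan 2 is lower by $3,421.92.

Loan 2 by $3,420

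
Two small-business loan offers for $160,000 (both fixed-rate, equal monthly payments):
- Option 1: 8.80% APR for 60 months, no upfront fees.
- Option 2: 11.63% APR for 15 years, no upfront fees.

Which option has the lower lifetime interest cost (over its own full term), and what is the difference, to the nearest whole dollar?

Option 1 by $140,473

Option 1: monthly rate = 8.8%/12 = 0.0073333; payment = 160,000 × 0.0073333 / (1 − (1+0.0073333)^−60) = $3,305.83.
Total interest on Option 1 = 60 × $3,305.83 − $160,000 = $38,349.80.
Option 2: monthly rate = 11.63%/12 = 0.0096917; payment = 160,000 × 0.0096917 / (1 − (1+0.0096917)^−180) = $1,882.35.
Total interest on Option 2 = 180 × $1,882.35 − $160,000 = $178,823.00.
Option 1 is lower by $140,473.20.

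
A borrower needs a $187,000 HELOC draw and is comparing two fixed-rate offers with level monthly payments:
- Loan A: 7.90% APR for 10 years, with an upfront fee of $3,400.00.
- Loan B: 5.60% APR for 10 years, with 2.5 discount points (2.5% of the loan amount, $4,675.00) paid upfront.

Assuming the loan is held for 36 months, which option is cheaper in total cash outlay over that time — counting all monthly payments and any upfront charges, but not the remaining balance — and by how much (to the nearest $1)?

Loan A: monthly rate = 7.9%/12 = 0.0065833; payment = 187,000 × 0.0065833 / (1 − (1+0.0065833)^−120) = $2,258.96.
Loan B: at 5.60% the monthly rate is 0.0046667, so the payment is 187,000 × 0.0046667 / (1 − 1.0046667^−120) = $2,038.72.
Over 36 months: Loan A costs 36 × $2,258.96 + $3,400.00 = $84,722.56; Loan B costs 36 × $2,038.72 + $4,675.00 = $78,068.92.
Loan B is cheaper by $84,722.56 − $78,068.92 = $6,653.64.

Loan B by $6,654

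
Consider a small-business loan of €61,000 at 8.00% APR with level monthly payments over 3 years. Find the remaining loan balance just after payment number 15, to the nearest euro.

With monthly rate i = 8%/12 = 0.0066667, the balance after k of n payments is P · [(1+i)^n − (1+i)^k] / [(1+i)^n − 1].
(1+0.0066667)^36 = 1.27023705 and (1+0.0066667)^15 = 1.10480422, so the balance is 61,000 × (1.27023705 − 1.10480422) / (1.27023705 − 1) = €37,342.78.

€37,343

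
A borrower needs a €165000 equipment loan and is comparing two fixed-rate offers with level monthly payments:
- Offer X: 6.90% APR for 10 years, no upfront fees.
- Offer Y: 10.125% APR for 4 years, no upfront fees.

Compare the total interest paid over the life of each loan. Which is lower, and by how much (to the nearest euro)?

Offer X: monthly rate = 6.9%/12 = 0.0057500; payment = 165,000 × 0.0057500 / (1 − (1+0.0057500)^−120) = €1,907.30.
Total interest on Offer X = 120 × €1,907.30 − €165,000 = €63,876.00.
Offer Y: at 10.125% the monthly rate is 0.0084375, so the payment is 165,000 × 0.0084375 / (1 − 1.0084375^−48) = €4,194.74.
Total interest on Offer Y = 48 × €4,194.74 − €165,000 = €36,347.52.
Offer Y is lower by €27,528.48.

Offer Y by €27,528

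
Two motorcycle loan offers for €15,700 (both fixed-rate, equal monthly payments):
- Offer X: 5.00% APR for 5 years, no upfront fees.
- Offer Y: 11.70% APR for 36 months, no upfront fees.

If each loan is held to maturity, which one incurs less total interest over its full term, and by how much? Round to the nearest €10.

Offer X by €920

Offer X: at 5.00% the monthly rate is 0.0041667, so the payment is 15,700 × 0.0041667 / (1 − 1.0041667^−60) = €296.28.
Total interest on Offer X = 60 × €296.28 − €15,700 = €2,076.80.
Offer Y: at 11.70% the monthly rate is 0.0097500, so the payment is 15,700 × 0.0097500 / (1 − 1.0097500^−36) = €519.22.
Total interest on Offer Y = 36 × €519.22 − €15,700 = €2,991.92.
Offer X is lower by €915.12.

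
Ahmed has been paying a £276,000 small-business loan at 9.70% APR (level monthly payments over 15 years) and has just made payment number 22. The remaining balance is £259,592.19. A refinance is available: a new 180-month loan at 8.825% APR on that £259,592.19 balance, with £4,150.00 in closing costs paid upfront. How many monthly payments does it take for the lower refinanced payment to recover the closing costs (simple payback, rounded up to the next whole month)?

14 months

Current payment = 276,000 × 9.7%/12 / (1 − (1+0.0080833)^−180) = £2,915.46.
Refinanced payment = 259,592.19 × 0.0073542 / (1 − (1+0.0073542)^−180) = £2,606.00.
Monthly savings = £2,915.46 − £2,606.00 = £309.46.
Break-even = £4,150.00 / £309.46 = 13.41 → 14 months.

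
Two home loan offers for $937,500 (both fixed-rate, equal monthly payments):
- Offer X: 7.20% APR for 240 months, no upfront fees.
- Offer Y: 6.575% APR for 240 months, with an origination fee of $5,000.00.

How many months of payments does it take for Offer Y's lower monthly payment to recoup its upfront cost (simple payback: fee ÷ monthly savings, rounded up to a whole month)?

15 months

Offer X: at 7.20% the monthly rate is 0.0060000, so the payment is 937,500 × 0.0060000 / (1 − 1.0060000^−240) = $7,381.40.
Offer Y: monthly rate = 6.575%/12 = 0.0054792; payment = 937,500 × 0.0054792 / (1 − (1+0.0054792)^−240) = $7,031.20.
Monthly savings = $7,381.40 − $7,031.20 = $350.20.
Break-even = $5,000.00 / $350.20 = 14.28 → 15 months.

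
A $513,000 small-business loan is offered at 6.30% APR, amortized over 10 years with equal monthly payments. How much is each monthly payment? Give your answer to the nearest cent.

Monthly rate = 6.3%/12 = 0.0052500; payment = 513,000 × 0.0052500 / (1 − (1+0.0052500)^−120) = $5,772.94.

$5,772.94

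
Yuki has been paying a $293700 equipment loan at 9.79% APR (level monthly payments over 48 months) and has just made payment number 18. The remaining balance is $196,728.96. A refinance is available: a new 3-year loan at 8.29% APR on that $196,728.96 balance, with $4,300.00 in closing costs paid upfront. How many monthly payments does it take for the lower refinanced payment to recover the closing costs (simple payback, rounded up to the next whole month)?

4 months

Current payment = 293,700 × 9.79%/12 / (1 − (1+0.0081583)^−48) = $7,419.41.
Refinanced payment = 196,728.96 × 0.0069083 / (1 − (1+0.0069083)^−36) = $6,191.12.
Monthly savings = $7,419.41 − $6,191.12 = $1,228.29.
Break-even = $4,300.00 / $1,228.29 = 3.50 → 4 months.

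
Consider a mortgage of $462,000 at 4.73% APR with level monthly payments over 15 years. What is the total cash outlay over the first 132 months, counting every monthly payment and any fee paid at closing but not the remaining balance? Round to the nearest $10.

$473,720

At 4.73% the monthly rate is 0.0039417, so the payment is 462,000 × 0.0039417 / (1 − 1.0039417^−180) = $3,588.82.
Total outlay = 132 × $3,588.82 = $473,724.24.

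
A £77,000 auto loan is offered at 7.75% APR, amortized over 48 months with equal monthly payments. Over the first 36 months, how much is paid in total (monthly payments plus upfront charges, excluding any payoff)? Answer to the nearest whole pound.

At 7.75% the monthly rate is 0.0064583, so the payment is 77,000 × 0.0064583 / (1 − 1.0064583^−48) = £1,870.77.
Total outlay = 36 × £1,870.77 = £67,347.72.

£67,348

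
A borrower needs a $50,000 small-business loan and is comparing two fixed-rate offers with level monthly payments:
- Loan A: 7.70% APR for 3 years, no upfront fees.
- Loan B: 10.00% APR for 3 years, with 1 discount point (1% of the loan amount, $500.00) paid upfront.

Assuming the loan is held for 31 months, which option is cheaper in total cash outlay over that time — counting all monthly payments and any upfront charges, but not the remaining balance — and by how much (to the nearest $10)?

Loan A: monthly rate = 7.7%/12 = 0.0064167; payment = 50,000 × 0.0064167 / (1 − (1+0.0064167)^−36) = $1,559.91.
Loan B: monthly rate = 10%/12 = 0.0083333; payment = 50,000 × 0.0083333 / (1 − (1+0.0083333)^−36) = $1,613.36.
Over 31 months: Loan A costs 31 × $1,559.91 = $48,357.21; Loan B costs 31 × $1,613.36 + $500.00 = $50,514.16.
Loan A is cheaper by $50,514.16 − $48,357.21 = $2,156.95.

Loan A by $2,160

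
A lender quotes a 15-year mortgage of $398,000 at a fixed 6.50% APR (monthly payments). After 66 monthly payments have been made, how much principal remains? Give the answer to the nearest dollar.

$294,307

With monthly rate i = 6.5%/12 = 0.0054167, the balance after k of n payments is P · [(1+i)^n − (1+i)^k] / [(1+i)^n − 1].
(1+0.0054167)^180 = 2.64420082 and (1+0.0054167)^66 = 1.42837188, so the balance is 398,000 × (2.64420082 − 1.42837188) / (2.64420082 − 1) = $294,307.06.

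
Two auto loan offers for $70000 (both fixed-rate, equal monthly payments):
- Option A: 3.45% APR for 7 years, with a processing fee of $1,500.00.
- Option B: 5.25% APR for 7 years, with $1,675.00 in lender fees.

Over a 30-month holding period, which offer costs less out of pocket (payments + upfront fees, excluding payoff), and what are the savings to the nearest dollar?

Option A: at 3.45% the monthly rate is 0.0028750, so the payment is 70,000 × 0.0028750 / (1 − 1.0028750^−84) = $939.20.
Option B: at 5.25% the monthly rate is 0.0043750, so the payment is 70,000 × 0.0043750 / (1 − 1.0043750^−84) = $997.62.
Over 30 months: Option A costs 30 × $939.20 + $1,500.00 = $29,676.00; Option B costs 30 × $997.62 + $1,675.00 = $31,603.60.
Option A is cheaper by $31,603.60 − $29,676.00 = $1,927.60.

Option A by $1,928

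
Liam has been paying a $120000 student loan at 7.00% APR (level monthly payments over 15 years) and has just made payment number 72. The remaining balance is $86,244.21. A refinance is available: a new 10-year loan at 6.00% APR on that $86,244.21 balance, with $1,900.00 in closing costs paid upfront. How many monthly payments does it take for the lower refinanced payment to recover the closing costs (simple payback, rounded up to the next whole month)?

Current payment = 120,000 × 7%/12 / (1 − (1+0.0058333)^−180) = $1,078.59.
Refinanced payment = 86,244.21 × 0.0050000 / (1 − (1+0.0050000)^−120) = $957.49.
Monthly savings = $1,078.59 − $957.49 = $121.10.
Break-even = $1,900.00 / $121.10 = 15.69 → 16 months.

16 months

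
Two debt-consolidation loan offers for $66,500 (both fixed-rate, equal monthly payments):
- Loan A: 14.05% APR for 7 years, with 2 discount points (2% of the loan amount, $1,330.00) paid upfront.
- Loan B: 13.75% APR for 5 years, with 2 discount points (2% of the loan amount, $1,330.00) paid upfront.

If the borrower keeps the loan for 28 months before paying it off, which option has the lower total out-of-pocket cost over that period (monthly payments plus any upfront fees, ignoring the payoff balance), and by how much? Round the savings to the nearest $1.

Loan A by $8,139

Loan A: monthly rate = 14.05%/12 = 0.0117083; payment = 66,500 × 0.0117083 / (1 − (1+0.0117083)^−84) = $1,248.05.
Loan B: monthly rate = 13.75%/12 = 0.0114583; payment = 66,500 × 0.0114583 / (1 − (1+0.0114583)^−60) = $1,538.73.
Over 28 months: Loan A costs 28 × $1,248.05 + $1,330.00 = $36,275.40; Loan B costs 28 × $1,538.73 + $1,330.00 = $44,414.44.
Loan A is cheaper by $44,414.44 − $36,275.40 = $8,139.04.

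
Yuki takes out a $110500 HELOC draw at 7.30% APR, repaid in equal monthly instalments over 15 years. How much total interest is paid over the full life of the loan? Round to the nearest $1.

Monthly rate = 7.3%/12 = 0.0060833; payment = 110,500 × 0.0060833 / (1 − (1+0.0060833)^−180) = $1,011.83.
Total paid = 180 × $1,011.83 = $182,129.40; interest = $182,129.40 − $110,500 = $71,629.40.

$71,629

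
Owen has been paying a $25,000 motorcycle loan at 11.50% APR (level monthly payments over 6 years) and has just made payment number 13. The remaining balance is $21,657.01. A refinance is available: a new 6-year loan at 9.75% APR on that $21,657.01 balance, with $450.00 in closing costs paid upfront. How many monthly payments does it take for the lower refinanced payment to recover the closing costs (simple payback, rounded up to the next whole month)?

Current payment = 25,000 × 11.5%/12 / (1 − (1+0.0095833)^−72) = $482.28.
Refinanced payment = 21,657.01 × 0.0081250 / (1 − (1+0.0081250)^−72) = $398.49.
Monthly savings = $482.28 − $398.49 = $83.79.
Break-even = $450.00 / $83.79 = 5.37 → 6 months.

6 months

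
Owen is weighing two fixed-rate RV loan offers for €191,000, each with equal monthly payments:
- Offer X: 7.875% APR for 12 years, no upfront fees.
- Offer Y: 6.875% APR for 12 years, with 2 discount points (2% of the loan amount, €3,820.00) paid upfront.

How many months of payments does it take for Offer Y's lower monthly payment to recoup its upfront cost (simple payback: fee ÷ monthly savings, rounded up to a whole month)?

Offer X: monthly rate = 7.875%/12 = 0.0065625; payment = 191,000 × 0.0065625 / (1 − (1+0.0065625)^−144) = €2,054.42.
Offer Y: at 6.875% the monthly rate is 0.0057292, so the payment is 191,000 × 0.0057292 / (1 − 1.0057292^−144) = €1,951.50.
Monthly savings = €2,054.42 − €1,951.50 = €102.92.
Break-even = €3,820.00 / €102.92 = 37.12 → 38 months.

38 months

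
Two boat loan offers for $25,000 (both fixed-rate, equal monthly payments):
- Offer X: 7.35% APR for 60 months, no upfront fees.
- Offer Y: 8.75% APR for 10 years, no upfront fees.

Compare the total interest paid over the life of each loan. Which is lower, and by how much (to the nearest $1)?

Offer X: monthly rate = 7.35%/12 = 0.0061250; payment = 25,000 × 0.0061250 / (1 − (1+0.0061250)^−60) = $499.17.
Total interest on Offer X = 60 × $499.17 − $25,000 = $4,950.20.
Offer Y: monthly rate = 8.75%/12 = 0.0072917; payment = 25,000 × 0.0072917 / (1 − (1+0.0072917)^−120) = $313.32.
Total interest on Offer Y = 120 × $313.32 − $25,000 = $12,598.40.
Offer X is lower by $7,648.20.

Offer X by $7,648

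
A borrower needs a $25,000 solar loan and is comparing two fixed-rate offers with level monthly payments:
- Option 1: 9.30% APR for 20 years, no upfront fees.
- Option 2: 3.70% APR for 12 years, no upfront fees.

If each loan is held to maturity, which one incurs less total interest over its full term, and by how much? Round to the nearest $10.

Option 2 by $24,150

Option 1: monthly rate = 9.3%/12 = 0.0077500; payment = 25,000 × 0.0077500 / (1 − (1+0.0077500)^−240) = $229.78.
Total interest on Option 1 = 240 × $229.78 − $25,000 = $30,147.20.
Option 2: monthly rate = 3.7%/12 = 0.0030833; payment = 25,000 × 0.0030833 / (1 − (1+0.0030833)^−144) = $215.26.
Total interest on Option 2 = 144 × $215.26 − $25,000 = $5,997.44.
Option 2 is lower by $24,149.76.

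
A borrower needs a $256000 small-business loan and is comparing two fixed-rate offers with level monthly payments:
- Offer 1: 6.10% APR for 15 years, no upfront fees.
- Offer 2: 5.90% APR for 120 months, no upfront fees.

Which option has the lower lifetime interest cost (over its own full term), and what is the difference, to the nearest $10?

Offer 1: at 6.10% the monthly rate is 0.0050833, so the payment is 256,000 × 0.0050833 / (1 − 1.0050833^−180) = $2,174.13.
Total interest on Offer 1 = 180 × $2,174.13 − $256,000 = $135,343.40.
Offer 2: at 5.90% the monthly rate is 0.0049167, so the payment is 256,000 × 0.0049167 / (1 − 1.0049167^−120) = $2,829.29.
Total interest on Offer 2 = 120 × $2,829.29 − $256,000 = $83,514.80.
Offer 2 is lower by $51,828.60.

Offer 2 by $51,830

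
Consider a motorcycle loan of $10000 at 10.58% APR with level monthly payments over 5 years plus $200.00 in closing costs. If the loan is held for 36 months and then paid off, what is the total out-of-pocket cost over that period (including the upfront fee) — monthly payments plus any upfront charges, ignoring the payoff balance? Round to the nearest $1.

At 10.58% the monthly rate is 0.0088167, so the payment is 10,000 × 0.0088167 / (1 − 1.0088167^−60) = $215.34.
Total outlay = 36 × $215.34 + $200.00 = $7,952.24.

$7,952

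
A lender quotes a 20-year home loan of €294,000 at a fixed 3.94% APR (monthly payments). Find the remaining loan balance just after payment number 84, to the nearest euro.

With monthly rate i = 3.94%/12 = 0.0032833, the balance after k of n payments is P · [(1+i)^n − (1+i)^k] / [(1+i)^n − 1].
(1+0.0032833)^240 = 2.19615739 and (1+0.0032833)^84 = 1.31698919, so the balance is 294,000 × (2.19615739 − 1.31698919) / (2.19615739 − 1) = €216,088.16.

€216,088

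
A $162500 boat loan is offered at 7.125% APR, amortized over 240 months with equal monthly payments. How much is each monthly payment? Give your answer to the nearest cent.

$1,272.08

At 7.125% the monthly rate is 0.0059375, so the payment is 162,500 × 0.0059375 / (1 − 1.0059375^−240) = $1,272.08.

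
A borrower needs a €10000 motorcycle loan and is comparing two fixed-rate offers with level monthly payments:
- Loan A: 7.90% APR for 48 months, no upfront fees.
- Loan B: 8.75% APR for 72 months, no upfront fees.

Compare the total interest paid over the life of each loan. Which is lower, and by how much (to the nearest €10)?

Loan A by €1,190

Loan A: at 7.90% the monthly rate is 0.0065833, so the payment is 10,000 × 0.0065833 / (1 − 1.0065833^−48) = €243.66.
Total interest on Loan A = 48 × €243.66 − €10,000 = €1,695.68.
Loan B: at 8.75% the monthly rate is 0.0072917, so the payment is 10,000 × 0.0072917 / (1 − 1.0072917^−72) = €179.02.
Total interest on Loan B = 72 × €179.02 − €10,000 = €2,889.44.
Loan A is lower by €1,193.76.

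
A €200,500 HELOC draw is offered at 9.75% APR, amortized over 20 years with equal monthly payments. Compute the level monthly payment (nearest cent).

At 9.75% the monthly rate is 0.0081250, so the payment is 200,500 × 0.0081250 / (1 − 1.0081250^−240) = €1,901.78.

€1,901.78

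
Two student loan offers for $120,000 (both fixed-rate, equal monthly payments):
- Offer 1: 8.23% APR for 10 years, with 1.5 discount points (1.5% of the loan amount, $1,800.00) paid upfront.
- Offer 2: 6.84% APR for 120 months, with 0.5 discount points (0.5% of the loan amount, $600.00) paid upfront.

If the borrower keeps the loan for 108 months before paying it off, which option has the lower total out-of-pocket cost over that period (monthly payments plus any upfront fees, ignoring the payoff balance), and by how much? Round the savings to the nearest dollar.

Offer 2 by $10,610

Offer 1: at 8.23% the monthly rate is 0.0068583, so the payment is 120,000 × 0.0068583 / (1 − 1.0068583^−120) = $1,470.56.
Offer 2: at 6.84% the monthly rate is 0.0057000, so the payment is 120,000 × 0.0057000 / (1 − 1.0057000^−120) = $1,383.43.
Over 108 months: Offer 1 costs 108 × $1,470.56 + $1,800.00 = $160,620.48; Offer 2 costs 108 × $1,383.43 + $600.00 = $150,010.44.
Offer 2 is cheaper by $160,620.48 − $150,010.44 = $10,610.04.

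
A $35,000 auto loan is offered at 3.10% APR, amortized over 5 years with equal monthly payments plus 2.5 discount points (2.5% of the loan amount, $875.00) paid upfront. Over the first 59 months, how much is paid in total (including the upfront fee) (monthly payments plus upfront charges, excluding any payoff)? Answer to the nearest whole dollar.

At 3.10% the monthly rate is 0.0025833, so the payment is 35,000 × 0.0025833 / (1 − 1.0025833^−60) = $630.46.
Total outlay = 59 × $630.46 + $875.00 = $38,072.14.

$38,072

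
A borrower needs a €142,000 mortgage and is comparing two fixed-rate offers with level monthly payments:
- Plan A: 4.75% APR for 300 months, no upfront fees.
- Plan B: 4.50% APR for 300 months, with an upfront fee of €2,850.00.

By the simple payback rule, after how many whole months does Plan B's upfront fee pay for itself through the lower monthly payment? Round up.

Plan A: monthly rate = 4.75%/12 = 0.0039583; payment = 142,000 × 0.0039583 / (1 − (1+0.0039583)^−300) = €809.57.
Plan B: monthly rate = 4.5%/12 = 0.0037500; payment = 142,000 × 0.0037500 / (1 − (1+0.0037500)^−300) = €789.28.
Monthly savings = €809.57 − €789.28 = €20.29.
Break-even = €2,850.00 / €20.29 = 140.46 → 141 months.

141 months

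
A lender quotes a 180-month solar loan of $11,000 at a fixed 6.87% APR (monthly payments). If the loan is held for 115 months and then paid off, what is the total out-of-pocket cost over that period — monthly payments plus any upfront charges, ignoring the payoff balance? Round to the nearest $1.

$11,278

At 6.87% the monthly rate is 0.0057250, so the payment is 11,000 × 0.0057250 / (1 − 1.0057250^−180) = $98.07.
Total outlay = 115 × $98.07 = $11,278.05.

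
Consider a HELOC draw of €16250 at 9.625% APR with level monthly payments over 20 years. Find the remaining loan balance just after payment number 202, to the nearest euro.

With monthly rate i = 9.625%/12 = 0.0080208, the balance after k of n payments is P · [(1+i)^n − (1+i)^k] / [(1+i)^n − 1].
(1+0.0080208)^240 = 6.80270945 and (1+0.0080208)^202 = 5.02158268, so the balance is 16,250 × (6.80270945 − 5.02158268) / (6.80270945 − 1) = €4,987.90.

€4,988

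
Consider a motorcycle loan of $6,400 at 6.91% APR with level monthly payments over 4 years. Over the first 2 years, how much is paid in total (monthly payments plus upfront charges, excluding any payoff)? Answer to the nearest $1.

$3,672

At 6.91% the monthly rate is 0.0057583, so the payment is 6,400 × 0.0057583 / (1 − 1.0057583^−48) = $152.99.
Total outlay = 24 × $152.99 = $3,671.76.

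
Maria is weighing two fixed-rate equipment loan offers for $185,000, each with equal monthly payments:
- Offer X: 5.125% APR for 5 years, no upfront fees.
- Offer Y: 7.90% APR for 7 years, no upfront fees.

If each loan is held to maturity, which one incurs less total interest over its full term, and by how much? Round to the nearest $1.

Offer X by $31,329

Offer X: monthly rate = 5.125%/12 = 0.0042708; payment = 185,000 × 0.0042708 / (1 − (1+0.0042708)^−60) = $3,501.78.
Total interest on Offer X = 60 × $3,501.78 − $185,000 = $25,106.80.
Offer Y: at 7.90% the monthly rate is 0.0065833, so the payment is 185,000 × 0.0065833 / (1 − 1.0065833^−84) = $2,874.24.
Total interest on Offer Y = 84 × $2,874.24 − $185,000 = $56,436.16.
Offer X is lower by $31,329.36.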